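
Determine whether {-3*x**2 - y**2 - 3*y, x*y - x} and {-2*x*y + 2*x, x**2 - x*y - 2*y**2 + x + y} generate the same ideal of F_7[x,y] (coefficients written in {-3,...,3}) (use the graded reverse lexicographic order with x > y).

For a fixed monomial order, each ideal has a unique reduced Gröbner basis; comparing bases decides equality.
Buchberger on the first generating set:
f_1 = -3*x**2 - y**2 - 3*y, LT = x**2.
f_2 = x*y - x, LT = x*y.

S(f_1,f_2): lcm = x**2*y. S = -2*y**3 + x**2 + y**2.
  leading term y**3: no divisor's leading term divides it; move -2*y**3 to the remainder.
  leading term x**2: subtract (2)·f_1 from x**2 + y**2 → 3*y**2 - y
  leading term y**2: no divisor's leading term divides it; move 3*y**2 to the remainder.
  leading term y: no divisor's leading term divides it; move -y to the remainder.
  remainder -2*y**3 + 3*y**2 - y ≠ 0; add g_3 = -2*y**3 + 3*y**2 - y to the basis.

The other S-polynomials (S(f_1,g_3), S(f_2,g_3)) all reduce to 0 modulo the current basis, so we have a Gröbner basis.
Inter-reduce: drop elements whose leading term is divisible by another's, tail-reduce, and make monic.
Reduced Gröbner basis: {y**3 + 2*y**2 - 3*y, x**2 - 2*y**2 + y, x*y - x}.

Buchberger on the second generating set:
h_1 = -2*x*y + 2*x, LT = x*y.
h_2 = x**2 - x*y - 2*y**2 + x + y, LT = x**2.

S(h_1,h_2): lcm = x**2*y. S = x*y**2 + 2*y**3 - x**2 - x*y - y**2.
  leading term x*y**2: subtract (3*y)·h_1 from x*y**2 + 2*y**3 - x**2 - x*y - y**2 → 2*y**3 - x**2 - y**2
  leading term y**3: no divisor's leading term divides it; move 2*y**3 to the remainder.
  leading term x**2: subtract (-1)·h_2 from -x**2 - y**2 → -x*y - 3*y**2 + x + y
  leading term x*y: subtract (-3)·h_1 from -x*y - 3*y**2 + x + y → -3*y**2 + y
  leading term y**2: no divisor's leading term divides it; move -3*y**2 to the remainder.
  leading term y: no divisor's leading term divides it; move y to the remainder.
  remainder 2*y**3 - 3*y**2 + y ≠ 0; add k_3 = 2*y**3 - 3*y**2 + y to the basis.

The other S-polynomials (S(h_1,k_3), S(h_2,k_3)) all reduce to 0 modulo the current basis, so we have a Gröbner basis.
Inter-reduce: drop elements whose leading term is divisible by another's, tail-reduce, and make monic.
Reduced Gröbner basis: {y**3 + 2*y**2 - 3*y, x**2 - 2*y**2 + y, x*y - x}.

The two bases agree; hence the ideals are identical.

Yes, the ideals are equal.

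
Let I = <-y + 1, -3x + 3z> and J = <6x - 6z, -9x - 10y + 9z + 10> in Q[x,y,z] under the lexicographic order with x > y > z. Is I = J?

Since reduced Gröbner bases are canonical representatives of ideals under a given ordering, it suffices to compute and compare them.
Buchberger on the first generating set:
f_1 = -y + 1, LT = y.
f_2 = -3x + 3z, LT = x.

S(f_1,f_2): leading monomials are coprime, so the S-polynomial reduces to 0 (Buchberger's first criterion).
Every S-polynomial of the final basis reduces to 0, so we have a Gröbner basis.
Inter-reduce: drop elements whose leading term is divisible by another's, tail-reduce, and make monic.
Reduced Gröbner basis: {x - z, y - 1}.

Buchberger on the second generating set:
h_1 = 6x - 6z, LT = x.
h_2 = -9x - 10y + 9z + 10, LT = x.

S(h_1,h_2): lcm = x. S = -10/9y + 10/9.
  leading term y: no divisor's leading term divides it; move -10/9y to the remainder.
  leading term 1: no divisor's leading term divides it; move 10/9 to the remainder.
  remainder -10/9y + 10/9 ≠ 0; add k_3 = -10/9y + 10/9 to the basis.

S(h_1,k_3): leading monomials are coprime, so the S-polynomial reduces to 0 (Buchberger's first criterion).
S(h_2,k_3): leading monomials are coprime, so the S-polynomial reduces to 0 (Buchberger's first criterion).
Every S-polynomial of the final basis reduces to 0, so we have a Gröbner basis.
Inter-reduce: drop elements whose leading term is divisible by another's, tail-reduce, and make monic.
Reduced Gröbner basis: {x - z, y - 1}.

The two bases agree; hence the ideals are identical.

Yes, the ideals are equal.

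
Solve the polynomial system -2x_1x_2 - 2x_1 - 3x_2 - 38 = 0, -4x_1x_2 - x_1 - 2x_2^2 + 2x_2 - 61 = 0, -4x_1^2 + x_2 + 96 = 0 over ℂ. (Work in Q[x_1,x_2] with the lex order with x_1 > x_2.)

{(-5, 4)}

Compute a lex Gröbner basis by Buchberger's algorithm.
f_1 = -2x_1x_2 - 2x_1 - 3x_2 - 38, LT = x_1x_2.
f_2 = -4x_1x_2 - x_1 - 2x_2^2 + 2x_2 - 61, LT = x_1x_2.
f_3 = -4x_1^2 + x_2 + 96, LT = x_1^2.

S(f_1,f_2): lcm = x_1x_2. S = 3/4x_1 - 1/2x_2^2 + 2x_2 + 15/4.
  leading term x_1: no divisor's leading term divides it; move 3/4x_1 to the remainder.
  leading term x_2^2: no divisor's leading term divides it; move -1/2x_2^2 to the remainder.
  leading term x_2: no divisor's leading term divides it; move 2x_2 to the remainder.
  leading term 1: no divisor's leading term divides it; move 15/4 to the remainder.
  remainder 3/4x_1 - 1/2x_2^2 + 2x_2 + 15/4 ≠ 0; add h_4 = 3/4x_1 - 1/2x_2^2 + 2x_2 + 15/4 to the basis.

S(f_1,f_3): lcm = x_1^2x_2. S = x_1^2 + 3/2x_1x_2 + 19x_1 + 1/4x_2^2 + 24x_2.
  leading term x_1^2: subtract (-1/4)·f_3 from x_1^2 + 3/2x_1x_2 + 19x_1 + 1/4x_2^2 + 24x_2 → 3/2x_1x_2 + 19x_1 + 1/4x_2^2 + 97/4x_2 + 24
  leading term x_1x_2: subtract (-3/4)·f_1 from 3/2x_1x_2 + 19x_1 + 1/4x_2^2 + 97/4x_2 + 24 → 35/2x_1 + 1/4x_2^2 + 22x_2 - 9/2
  leading term x_1: subtract (70/3)·h_4 from 35/2x_1 + 1/4x_2^2 + 22x_2 - 9/2 → 143/12x_2^2 - 74/3x_2 - 92
  leading term x_2^2: no divisor's leading term divides it; move 143/12x_2^2 to the remainder.
  leading term x_2: no divisor's leading term divides it; move -74/3x_2 to the remainder.
  leading term 1: no divisor's leading term divides it; move -92 to the remainder.
  remainder 143/12x_2^2 - 74/3x_2 - 92 ≠ 0; add h_5 = 143/12x_2^2 - 74/3x_2 - 92 to the basis.

S(f_2,f_3): lcm = x_1^2x_2. S = 1/4x_1^2 + 1/2x_1x_2^2 - 1/2x_1x_2 + 61/4x_1 + 1/4x_2^2 + 24x_2.
  leading term x_1^2: subtract (-1/16)·f_3 from 1/4x_1^2 + 1/2x_1x_2^2 - 1/2x_1x_2 + 61/4x_1 + 1/4x_2^2 + 24x_2 → 1/2x_1x_2^2 - 1/2x_1x_2 + 61/4x_1 + 1/4x_2^2 + 385/16x_2 + 6
  leading term x_1x_2^2: subtract (-1/4x_2)·f_1 from 1/2x_1x_2^2 - 1/2x_1x_2 + 61/4x_1 + 1/4x_2^2 + 385/16x_2 + 6 → -x_1x_2 + 61/4x_1 - 1/2x_2^2 + 233/16x_2 + 6
  leading term x_1x_2: subtract (1/2)·f_1 from -x_1x_2 + 61/4x_1 - 1/2x_2^2 + 233/16x_2 + 6 → 65/4x_1 - 1/2x_2^2 + 257/16x_2 + 25
  leading term x_1: subtract (65/3)·h_4 from 65/4x_1 - 1/2x_2^2 + 257/16x_2 + 25 → 31/3x_2^2 - 1309/48x_2 - 225/4
  leading term x_2^2: subtract (124/143)·h_5 from 31/3x_2^2 - 1309/48x_2 - 225/4 → -13457/2288x_2 + 13457/572
  leading term x_2: no divisor's leading term divides it; move -13457/2288x_2 to the remainder.
  leading term 1: no divisor's leading term divides it; move 13457/572 to the remainder.
  remainder -13457/2288x_2 + 13457/572 ≠ 0; add h_6 = -13457/2288x_2 + 13457/572 to the basis.

The other S-polynomials (S(f_1,h_4), S(f_2,h_4), S(f_3,h_4), S(f_1,h_5), S(f_2,h_5), S(f_3,h_5), S(h_4,h_5), S(f_1,h_6), S(f_2,h_6), S(f_3,h_6), S(h_4,h_6), S(h_5,h_6)) all reduce to 0 modulo the current basis, so we have a Gröbner basis.
Inter-reduce: drop elements whose leading term is divisible by another's, tail-reduce, and make monic.
Reduced Gröbner basis: {x_1 + 5, x_2 - 4}.

A lex Gröbner basis eliminates variables successively. Here x_2 - 4 depends only on x_2, with roots {4}; lifting each root through the earlier basis elements recovers the full solutions.
  x_2 = 4: the earlier basis element becomes x_1 + 5 = 0, giving x_1 = -5 — point (-5, 4).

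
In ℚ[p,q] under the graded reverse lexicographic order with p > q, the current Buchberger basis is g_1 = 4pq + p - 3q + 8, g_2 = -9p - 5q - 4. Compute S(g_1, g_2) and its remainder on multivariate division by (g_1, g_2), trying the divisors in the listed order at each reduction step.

lcm(LM(g_1), LM(g_2)) = pq.
S = (lcm/LT(g_1))·g_1 − (lcm/LT(g_2))·g_2 = -5/9q² + ¼p - 43/36q + 2.
Reduce S modulo (g_1, g_2) in that order:
  leading term q²: no divisor's leading term divides it; move -5/9q² to the remainder.
  leading term p: subtract (-1/36)·g_2 from ¼p - 43/36q + 2 → -4/3q + 17/9
  leading term q: no divisor's leading term divides it; move -4/3q to the remainder.
  leading term 1: no divisor's leading term divides it; move 17/9 to the remainder.
The remainder -5/9q² - 4/3q + 17/9 is nonzero, so it would be added as the next basis element.

S(g_1, g_2) = -5/9q² + ¼p - 43/36q + 2; remainder on division = -5/9q² - 4/3q + 17/9.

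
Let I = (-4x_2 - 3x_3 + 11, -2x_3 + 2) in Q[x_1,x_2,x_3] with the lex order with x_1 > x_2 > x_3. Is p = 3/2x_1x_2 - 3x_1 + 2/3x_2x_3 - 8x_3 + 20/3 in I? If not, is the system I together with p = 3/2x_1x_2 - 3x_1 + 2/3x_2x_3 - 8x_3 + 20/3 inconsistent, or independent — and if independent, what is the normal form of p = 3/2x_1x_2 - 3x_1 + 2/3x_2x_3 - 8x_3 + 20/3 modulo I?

First compute the reduced Gröbner basis of I by Buchberger's algorithm.
f_1 = -4x_2 - 3x_3 + 11, LT = x_2.
f_2 = -2x_3 + 2, LT = x_3.

The S-polynomials (S(f_1,f_2)) all reduce to 0 modulo the current basis, so we have a Gröbner basis.
Inter-reduce: drop elements whose leading term is divisible by another's, tail-reduce, and make monic.
Reduced Gröbner basis: {x_2 - 2, x_3 - 1}.
Label its elements g_1 = x_2 - 2, g_2 = x_3 - 1.

Reduce p = 3/2x_1x_2 - 3x_1 + 2/3x_2x_3 - 8x_3 + 20/3 modulo G:
  leading term x_1x_2: subtract (3/2x_1)·g_1 from 3/2x_1x_2 - 3x_1 + 2/3x_2x_3 - 8x_3 + 20/3 → 2/3x_2x_3 - 8x_3 + 20/3
  leading term x_2x_3: subtract (2/3x_3)·g_1 from 2/3x_2x_3 - 8x_3 + 20/3 → -20/3x_3 + 20/3
  leading term x_3: subtract (-20/3)·g_2 from -20/3x_3 + 20/3 → 0
  normal form = 0.
Since the normal form is 0, p ∈ I.

3/2x_1x_2 - 3x_1 + 2/3x_2x_3 - 8x_3 + 20/3 lies in I (it reduces to 0).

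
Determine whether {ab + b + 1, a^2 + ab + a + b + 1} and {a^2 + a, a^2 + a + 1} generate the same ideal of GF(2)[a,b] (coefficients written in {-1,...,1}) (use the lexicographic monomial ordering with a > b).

No, the ideals differ.

Two ideals are equal iff their reduced Gröbner bases coincide (the reduced basis is unique for a fixed ordering).
Buchberger on the first generating set:
f_1 = ab + b + 1, LT = ab.
f_2 = a^2 + ab + a + b + 1, LT = a^2.

S(f_1,f_2): lcm = a^2b. S = ab^2 + a + b^2 + b.
  reduce S modulo (f_1, f_2):
  remainder a ≠ 0; add g_3 = a to the basis.

S(f_1,g_3): lcm = ab. S = b + 1.
  reduce S modulo (f_1, f_2, g_3):
  remainder b + 1 ≠ 0; add g_4 = b + 1 to the basis.

The other S-polynomials (S(f_2,g_3), S(f_1,g_4), S(f_2,g_4), S(g_3,g_4)) all reduce to 0 modulo the current basis, so we have a Gröbner basis.
Inter-reduce: drop elements whose leading term is divisible by another's, tail-reduce, and make monic.
Reduced Gröbner basis: {a, b + 1}.

Buchberger on the second generating set:
h_1 = a^2 + a, LT = a^2.
h_2 = a^2 + a + 1, LT = a^2.

S(h_1,h_2): lcm = a^2. S = 1.
  reduce S modulo (h_1, h_2):
  remainder 1 ≠ 0; add k_3 = 1 to the basis.

The other S-polynomials (S(h_1,k_3), S(h_2,k_3)) all reduce to 0 modulo the current basis, so we have a Gröbner basis.
Inter-reduce: drop elements whose leading term is divisible by another's, tail-reduce, and make monic.
Reduced Gröbner basis: {1}.

Since the reduced bases disagree, the two ideals are not the same.
The same test decides containment: I ⊆ J iff every generator of I reduces to 0 modulo a Gröbner basis of J.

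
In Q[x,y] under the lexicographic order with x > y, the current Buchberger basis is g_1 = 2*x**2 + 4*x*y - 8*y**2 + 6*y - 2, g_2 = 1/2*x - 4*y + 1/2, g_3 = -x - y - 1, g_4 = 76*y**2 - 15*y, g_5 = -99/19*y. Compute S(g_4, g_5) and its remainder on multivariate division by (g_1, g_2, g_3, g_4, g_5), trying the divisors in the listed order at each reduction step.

lcm(LM(g_4), LM(g_5)) = y**2.
S = (lcm/LT(g_4))·g_4 − (lcm/LT(g_5))·g_5 = -15/76*y.
Reduce S modulo (g_1, g_2, g_3, g_4, g_5) in that order:
  leading term y: subtract (5/132)·g_5 from -15/76*y → 0
The remainder is 0, so this S-polynomial contributes no new basis element.
This is the inner loop of Buchberger's algorithm — each nonzero remainder becomes a new basis element.

S(g_4, g_5) = -15/76*y; remainder on division = 0.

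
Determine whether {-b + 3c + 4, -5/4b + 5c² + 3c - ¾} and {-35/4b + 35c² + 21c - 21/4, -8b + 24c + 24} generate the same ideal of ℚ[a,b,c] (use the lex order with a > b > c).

No, the ideals differ.

Since reduced Gröbner bases are canonical representatives of ideals under a given ordering, it suffices to compute and compare them.
Buchberger on the first generating set:
f_1 = -b + 3c + 4, LT = b.
f_2 = -5/4b + 5c² + 3c - ¾, LT = b.

S(f_1,f_2): lcm = b. S = 4c² - ⅗c - 23/5.
  reduce S modulo (f_1, f_2):
  remainder 4c² - ⅗c - 23/5 ≠ 0; add g_3 = 4c² - ⅗c - 23/5 to the basis.

The other S-polynomials (S(f_1,g_3), S(f_2,g_3)) all reduce to 0 modulo the current basis, so we have a Gröbner basis.
Inter-reduce: drop elements whose leading term is divisible by another's, tail-reduce, and make monic.
Reduced Gröbner basis: {b - 3c - 4, c² - 3/20c - 23/20}.

Buchberger on the second generating set:
h_1 = -35/4b + 35c² + 21c - 21/4, LT = b.
h_2 = -8b + 24c + 24, LT = b.

S(h_1,h_2): lcm = b. S = -4c² + ⅗c + 18/5.
  reduce S modulo (h_1, h_2):
  remainder -4c² + ⅗c + 18/5 ≠ 0; add k_3 = -4c² + ⅗c + 18/5 to the basis.

The other S-polynomials (S(h_1,k_3), S(h_2,k_3)) all reduce to 0 modulo the current basis, so we have a Gröbner basis.
Inter-reduce: drop elements whose leading term is divisible by another's, tail-reduce, and make monic.
Reduced Gröbner basis: {b - 3c - 3, c² - 3/20c - 9/10}.

Since the reduced bases disagree, the two ideals are not the same.
The choice of monomial ordering does not affect the verdict — as long as both bases are computed under the same ordering, their equality decides ideal equality.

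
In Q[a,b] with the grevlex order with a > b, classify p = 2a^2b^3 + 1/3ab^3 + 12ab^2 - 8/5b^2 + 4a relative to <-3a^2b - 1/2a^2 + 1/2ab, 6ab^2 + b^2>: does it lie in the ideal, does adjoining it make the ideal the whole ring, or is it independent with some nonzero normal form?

2a^2b^3 + 1/3ab^3 + 12ab^2 - 8/5b^2 + 4a is independent of I; its normal form modulo I is -18/5b^2 + 4a.

First compute the reduced Gröbner basis of I by Buchberger's algorithm.
f_1 = -3a^2b - 1/2a^2 + 1/2ab, LT = a^2b.
f_2 = 6ab^2 + b^2, LT = ab^2.

S(f_1,f_2): lcm = a^2b^2. S = 1/6a^2b - 1/3ab^2.
  leading term a^2b: subtract (-1/18)·f_1 from 1/6a^2b - 1/3ab^2 → -1/3ab^2 - 1/36a^2 + 1/36ab
  leading term ab^2: subtract (-1/18)·f_2 from -1/3ab^2 - 1/36a^2 + 1/36ab → -1/36a^2 + 1/36ab + 1/18b^2
  leading term a^2: no divisor's leading term divides it; move -1/36a^2 to the remainder.
  leading term ab: no divisor's leading term divides it; move 1/36ab to the remainder.
  leading term b^2: no divisor's leading term divides it; move 1/18b^2 to the remainder.
  remainder -1/36a^2 + 1/36ab + 1/18b^2 ≠ 0; add h_3 = -1/36a^2 + 1/36ab + 1/18b^2 to the basis.

S(f_1,h_3): lcm = a^2b. S = ab^2 + 2b^3 + 1/6a^2 - 1/6ab.
  leading term ab^2: subtract (1/6)·f_2 from ab^2 + 2b^3 + 1/6a^2 - 1/6ab → 2b^3 + 1/6a^2 - 1/6ab - 1/6b^2
  leading term b^3: no divisor's leading term divides it; move 2b^3 to the remainder.
  leading term a^2: subtract (-6)·h_3 from 1/6a^2 - 1/6ab - 1/6b^2 → 1/6b^2
  leading term b^2: no divisor's leading term divides it; move 1/6b^2 to the remainder.
  remainder 2b^3 + 1/6b^2 ≠ 0; add h_4 = 2b^3 + 1/6b^2 to the basis.

The other S-polynomials (S(f_2,h_3), S(f_1,h_4), S(f_2,h_4), S(h_3,h_4)) all reduce to 0 modulo the current basis, so we have a Gröbner basis.
Inter-reduce: drop elements whose leading term is divisible by another's, tail-reduce, and make monic.
Reduced Gröbner basis: {ab^2 + 1/6b^2, b^3 + 1/12b^2, a^2 - ab - 2b^2}.
Label its elements g_1 = ab^2 + 1/6b^2, g_2 = b^3 + 1/12b^2, g_3 = a^2 - ab - 2b^2.

Reduce p = 2a^2b^3 + 1/3ab^3 + 12ab^2 - 8/5b^2 + 4a modulo G:
  leading term a^2b^3: subtract (2ab)·g_1 from 2a^2b^3 + 1/3ab^3 + 12ab^2 - 8/5b^2 + 4a → 12ab^2 - 8/5b^2 + 4a
  leading term ab^2: subtract (12)·g_1 from 12ab^2 - 8/5b^2 + 4a → -18/5b^2 + 4a
  leading term b^2: no divisor's leading term divides it; move -18/5b^2 to the remainder.
  leading term a: no divisor's leading term divides it; move 4a to the remainder.
  normal form = -18/5b^2 + 4a.
The normal form is nonzero, so p ∉ I. Since p minus its normal form lies in I, I + (p) = I + (r) where r = -18/5b^2 + 4a; decide whether this ideal is the whole ring.
Run Buchberger on G together with r (pairs among the g_i already reduce to 0 since G is a Gröbner basis):
g_1 = ab^2 + 1/6b^2, LT = ab^2.
g_2 = b^3 + 1/12b^2, LT = b^3.
g_3 = a^2 - ab - 2b^2, LT = a^2.
r = -18/5b^2 + 4a, LT = b^2.

S(g_1,r): lcm = ab^2. S = 10/9a^2 + 1/6b^2.
  leading term a^2: subtract (10/9)·g_3 from 10/9a^2 + 1/6b^2 → 10/9ab + 43/18b^2
  leading term ab: no divisor's leading term divides it; move 10/9ab to the remainder.
  leading term b^2: subtract (-215/324)·r from 43/18b^2 → 215/81a
  leading term a: no divisor's leading term divides it; move 215/81a to the remainder.
  remainder 10/9ab + 215/81a ≠ 0; add m_5 = 10/9ab + 215/81a to the basis.

S(g_2,r): lcm = b^3. S = 10/9ab + 1/12b^2.
  leading term ab: subtract (1)·m_5 from 10/9ab + 1/12b^2 → 1/12b^2 - 215/81a
  leading term b^2: subtract (-5/216)·r from 1/12b^2 - 215/81a → -415/162a
  leading term a: no divisor's leading term divides it; move -415/162a to the remainder.
  remainder -415/162a ≠ 0; add m_6 = -415/162a to the basis.

The other S-polynomials (S(g_1,g_2), S(g_1,g_3), S(g_2,g_3), S(g_3,r), S(g_1,m_5), S(g_2,m_5), S(g_3,m_5), S(r,m_5), S(g_1,m_6), S(g_2,m_6), S(g_3,m_6), S(r,m_6), S(m_5,m_6)) all reduce to 0 modulo the current basis, so we have a Gröbner basis.
Inter-reduce: drop elements whose leading term is divisible by another's, tail-reduce, and make monic.
Reduced Gröbner basis: {b^2, a}.
The reduced Gröbner basis of I + (p) is {b^2, a} ≠ {1}, a proper ideal, so the enlarged system stays consistent: p is independent of I, with normal form -18/5b^2 + 4a.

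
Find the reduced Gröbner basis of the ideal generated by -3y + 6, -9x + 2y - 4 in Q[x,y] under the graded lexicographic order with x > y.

f_1 = -3y + 6, LT = y.
f_2 = -9x + 2y - 4, LT = x.

The S-polynomials (S(f_1,f_2)) all reduce to 0 modulo the current basis, so we have a Gröbner basis.

G = {x, y - 2}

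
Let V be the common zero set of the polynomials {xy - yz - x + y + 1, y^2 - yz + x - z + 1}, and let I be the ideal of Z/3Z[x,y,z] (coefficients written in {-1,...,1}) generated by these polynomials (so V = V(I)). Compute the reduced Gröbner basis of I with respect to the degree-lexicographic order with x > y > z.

G = {x^2 + yz + z^2 + y - z, xy - yz - x + y + 1, y^2 - yz + x - z + 1}

This is the nonlinear analogue of row-reducing a linear system.

f_1 = xy - yz - x + y + 1, LT = xy.
f_2 = y^2 - yz + x - z + 1, LT = y^2.

S(f_1,f_2): lcm = xy^2. S = xyz - y^2z - x^2 - xy + xz + y^2 - x + y.
  reduce S modulo (f_1, f_2):
  remainder -x^2 - yz - z^2 - y + z ≠ 0; add g_3 = -x^2 - yz - z^2 - y + z to the basis.

The other S-polynomials (S(f_1,g_3), S(f_2,g_3)) all reduce to 0 modulo the current basis, so we have a Gröbner basis.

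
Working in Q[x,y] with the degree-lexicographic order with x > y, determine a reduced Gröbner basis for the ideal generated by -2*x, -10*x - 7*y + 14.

G = {x, y - 2}

f_1 = -2*x, LT = x.
f_2 = -10*x - 7*y + 14, LT = x.

S(f_1,f_2): lcm = x. S = -7/10*y + 7/5.
  leading term y: no divisor's leading term divides it; move -7/10*y to the remainder.
  leading term 1: no divisor's leading term divides it; move 7/5 to the remainder.
  remainder -7/10*y + 7/5 ≠ 0; add g_3 = -7/10*y + 7/5 to the basis.

The other S-polynomials (S(f_1,g_3), S(f_2,g_3)) all reduce to 0 modulo the current basis, so we have a Gröbner basis.
Inter-reduce: drop elements whose leading term is divisible by another's, tail-reduce, and make monic.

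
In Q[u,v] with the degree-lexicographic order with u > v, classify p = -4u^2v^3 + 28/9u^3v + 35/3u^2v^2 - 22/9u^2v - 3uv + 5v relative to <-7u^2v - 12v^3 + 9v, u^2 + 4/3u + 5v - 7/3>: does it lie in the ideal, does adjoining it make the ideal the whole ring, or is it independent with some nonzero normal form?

-4u^2v^3 + 28/9u^3v + 35/3u^2v^2 - 22/9u^2v - 3uv + 5v is independent of I; its normal form modulo I is -3uv + 5v.

First compute the reduced Gröbner basis of I by Buchberger's algorithm.
f_1 = -7u^2v - 12v^3 + 9v, LT = u^2v.
f_2 = u^2 + 4/3u + 5v - 7/3, LT = u^2.

S(f_1,f_2): lcm = u^2v. S = 12/7v^3 - 4/3uv - 5v^2 + 22/21v.
  leading term v^3: no divisor's leading term divides it; move 12/7v^3 to the remainder.
  leading term uv: no divisor's leading term divides it; move -4/3uv to the remainder.
  leading term v^2: no divisor's leading term divides it; move -5v^2 to the remainder.
  leading term v: no divisor's leading term divides it; move 22/21v to the remainder.
  remainder 12/7v^3 - 4/3uv - 5v^2 + 22/21v ≠ 0; add h_3 = 12/7v^3 - 4/3uv - 5v^2 + 22/21v to the basis.

The other S-polynomials (S(f_1,h_3), S(f_2,h_3)) all reduce to 0 modulo the current basis, so we have a Gröbner basis.
Inter-reduce: drop elements whose leading term is divisible by another's, tail-reduce, and make monic.
Reduced Gröbner basis: {v^3 - 7/9uv - 35/12v^2 + 11/18v, u^2 + 4/3u + 5v - 7/3}.
Label its elements g_1 = v^3 - 7/9uv - 35/12v^2 + 11/18v, g_2 = u^2 + 4/3u + 5v - 7/3.

Reduce p = -4u^2v^3 + 28/9u^3v + 35/3u^2v^2 - 22/9u^2v - 3uv + 5v modulo G:
  leading term u^2v^3: subtract (-4u^2)·g_1 from -4u^2v^3 + 28/9u^3v + 35/3u^2v^2 - 22/9u^2v - 3uv + 5v → -3uv + 5v
  leading term uv: no divisor's leading term divides it; move -3uv to the remainder.
  leading term v: no divisor's leading term divides it; move 5v to the remainder.
  normal form = -3uv + 5v.
The normal form is nonzero, so p ∉ I. Since p minus its normal form lies in I, I + (p) = I + (r) where r = -3uv + 5v; decide whether this ideal is the whole ring.
Run Buchberger on G together with r (pairs among the g_i already reduce to 0 since G is a Gröbner basis):
g_1 = v^3 - 7/9uv - 35/12v^2 + 11/18v, LT = v^3.
g_2 = u^2 + 4/3u + 5v - 7/3, LT = u^2.
r = -3uv + 5v, LT = uv.

S(g_1,r): lcm = uv^3. S = -7/9u^2v - 35/12uv^2 + 5/3v^3 + 11/18uv.
  leading term u^2v: subtract (-7/9v)·g_2 from -7/9u^2v - 35/12uv^2 + 5/3v^3 + 11/18uv → -35/12uv^2 + 5/3v^3 + 89/54uv + 35/9v^2 - 49/27v
  leading term uv^2: subtract (35/36v)·r from -35/12uv^2 + 5/3v^3 + 89/54uv + 35/9v^2 - 49/27v → 5/3v^3 + 89/54uv - 35/36v^2 - 49/27v
  leading term v^3: subtract (5/3)·g_1 from 5/3v^3 + 89/54uv - 35/36v^2 - 49/27v → 53/18uv + 35/9v^2 - 17/6v
  leading term uv: subtract (-53/54)·r from 53/18uv + 35/9v^2 - 17/6v → 35/9v^2 + 56/27v
  leading term v^2: no divisor's leading term divides it; move 35/9v^2 to the remainder.
  leading term v: no divisor's leading term divides it; move 56/27v to the remainder.
  remainder 35/9v^2 + 56/27v ≠ 0; add m_4 = 35/9v^2 + 56/27v to the basis.

S(g_1,m_4): lcm = v^3. S = -7/9uv - 69/20v^2 + 11/18v.
  leading term uv: subtract (7/27)·r from -7/9uv - 69/20v^2 + 11/18v → -69/20v^2 - 37/54v
  leading term v^2: subtract (-621/700)·m_4 from -69/20v^2 - 37/54v → 1559/1350v
  leading term v: no divisor's leading term divides it; move 1559/1350v to the remainder.
  remainder 1559/1350v ≠ 0; add m_5 = 1559/1350v to the basis.

The other S-polynomials (S(g_1,g_2), S(g_2,r), S(g_2,m_4), S(r,m_4), S(g_1,m_5), S(g_2,m_5), S(r,m_5), S(m_4,m_5)) all reduce to 0 modulo the current basis, so we have a Gröbner basis.
Inter-reduce: drop elements whose leading term is divisible by another's, tail-reduce, and make monic.
Reduced Gröbner basis: {u^2 + 4/3u - 7/3, v}.
The reduced Gröbner basis of I + (p) is {u^2 + 4/3u - 7/3, v} ≠ {1}, a proper ideal, so the enlarged system stays consistent: p is independent of I, with normal form -3uv + 5v.

Ideal membership is decidable via reduction modulo a Gröbner basis.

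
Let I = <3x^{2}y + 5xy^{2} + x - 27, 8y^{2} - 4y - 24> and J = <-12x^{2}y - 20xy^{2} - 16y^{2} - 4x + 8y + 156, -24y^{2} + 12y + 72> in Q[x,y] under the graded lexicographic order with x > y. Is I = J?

Yes, the ideals are equal.

Two ideals are equal iff their reduced Gröbner bases coincide (the reduced basis is unique for a fixed ordering).
Buchberger on the first generating set:
f_1 = 3x^{2}y + 5xy^{2} + x - 27, LT = x^{2}y.
f_2 = 8y^{2} - 4y - 24, LT = y^{2}.

S(f_1,f_2): lcm = x^{2}y^{2}. S = \tfrac{5}{3}xy^{3} + \tfrac{1}{2}x^{2}y + 3x^{2} + \tfrac{1}{3}xy - 9y.
  leading term xy^{3}: subtract (\tfrac{5}{24}xy)·f_2 from \tfrac{5}{3}xy^{3} + \tfrac{1}{2}x^{2}y + 3x^{2} + \tfrac{1}{3}xy - 9y → \tfrac{1}{2}x^{2}y + \tfrac{5}{6}xy^{2} + 3x^{2} + \tfrac{16}{3}xy - 9y
  leading term x^{2}y: subtract (\tfrac{1}{6})·f_1 from \tfrac{1}{2}x^{2}y + \tfrac{5}{6}xy^{2} + 3x^{2} + \tfrac{16}{3}xy - 9y → 3x^{2} + \tfrac{16}{3}xy - \tfrac{1}{6}x - 9y + \tfrac{9}{2}
  leading term x^{2}: no divisor's leading term divides it; move 3x^{2} to the remainder.
  leading term xy: no divisor's leading term divides it; move \tfrac{16}{3}xy to the remainder.
  leading term x: no divisor's leading term divides it; move -\tfrac{1}{6}x to the remainder.
  leading term y: no divisor's leading term divides it; move -9y to the remainder.
  leading term 1: no divisor's leading term divides it; move \tfrac{9}{2} to the remainder.
  remainder 3x^{2} + \tfrac{16}{3}xy - \tfrac{1}{6}x - 9y + \tfrac{9}{2} ≠ 0; add g_3 = 3x^{2} + \tfrac{16}{3}xy - \tfrac{1}{6}x - 9y + \tfrac{9}{2} to the basis.

S(f_1,g_3): lcm = x^{2}y. S = -\tfrac{1}{9}xy^{2} + \tfrac{1}{18}xy + 3y^{2} + \tfrac{1}{3}x - \tfrac{3}{2}y - 9.
  leading term xy^{2}: subtract (-\tfrac{1}{72}x)·f_2 from -\tfrac{1}{9}xy^{2} + \tfrac{1}{18}xy + 3y^{2} + \tfrac{1}{3}x - \tfrac{3}{2}y - 9 → 3y^{2} - \tfrac{3}{2}y - 9
  leading term y^{2}: subtract (\tfrac{3}{8})·f_2 from 3y^{2} - \tfrac{3}{2}y - 9 → 0
  remainder 0.

S(f_2,g_3): leading monomials are coprime, so the S-polynomial reduces to 0 (Buchberger's first criterion).
Every S-polynomial of the final basis reduces to 0, so we have a Gröbner basis.
Inter-reduce: drop elements whose leading term is divisible by another's, tail-reduce, and make monic.
Reduced Gröbner basis: {x^{2} + \tfrac{16}{9}xy - \tfrac{1}{18}x - 3y + \tfrac{3}{2}, y^{2} - \tfrac{1}{2}y - 3}.

Buchberger on the second generating set:
h_1 = -12x^{2}y - 20xy^{2} - 16y^{2} - 4x + 8y + 156, LT = x^{2}y.
h_2 = -24y^{2} + 12y + 72, LT = y^{2}.

S(h_1,h_2): lcm = x^{2}y^{2}. S = \tfrac{5}{3}xy^{3} + \tfrac{1}{2}x^{2}y + \tfrac{4}{3}y^{3} + 3x^{2} + \tfrac{1}{3}xy - \tfrac{2}{3}y^{2} - 13y.
  leading term xy^{3}: subtract (-\tfrac{5}{72}xy)·h_2 from \tfrac{5}{3}xy^{3} + \tfrac{1}{2}x^{2}y + \tfrac{4}{3}y^{3} + 3x^{2} + \tfrac{1}{3}xy - \tfrac{2}{3}y^{2} - 13y → \tfrac{1}{2}x^{2}y + \tfrac{5}{6}xy^{2} + \tfrac{4}{3}y^{3} + 3x^{2} + \tfrac{16}{3}xy - \tfrac{2}{3}y^{2} - 13y
  leading term x^{2}y: subtract (-\tfrac{1}{24})·h_1 from \tfrac{1}{2}x^{2}y + \tfrac{5}{6}xy^{2} + \tfrac{4}{3}y^{3} + 3x^{2} + \tfrac{16}{3}xy - \tfrac{2}{3}y^{2} - 13y → \tfrac{4}{3}y^{3} + 3x^{2} + \tfrac{16}{3}xy - \tfrac{4}{3}y^{2} - \tfrac{1}{6}x - \tfrac{38}{3}y + \tfrac{13}{2}
  leading term y^{3}: subtract (-\tfrac{1}{18}y)·h_2 from \tfrac{4}{3}y^{3} + 3x^{2} + \tfrac{16}{3}xy - \tfrac{4}{3}y^{2} - \tfrac{1}{6}x - \tfrac{38}{3}y + \tfrac{13}{2} → 3x^{2} + \tfrac{16}{3}xy - \tfrac{2}{3}y^{2} - \tfrac{1}{6}x - \tfrac{26}{3}y + \tfrac{13}{2}
  leading term x^{2}: no divisor's leading term divides it; move 3x^{2} to the remainder.
  leading term xy: no divisor's leading term divides it; move \tfrac{16}{3}xy to the remainder.
  leading term y^{2}: subtract (\tfrac{1}{36})·h_2 from -\tfrac{2}{3}y^{2} - \tfrac{1}{6}x - \tfrac{26}{3}y + \tfrac{13}{2} → -\tfrac{1}{6}x - 9y + \tfrac{9}{2}
  leading term x: no divisor's leading term divides it; move -\tfrac{1}{6}x to the remainder.
  leading term y: no divisor's leading term divides it; move -9y to the remainder.
  leading term 1: no divisor's leading term divides it; move \tfrac{9}{2} to the remainder.
  remainder 3x^{2} + \tfrac{16}{3}xy - \tfrac{1}{6}x - 9y + \tfrac{9}{2} ≠ 0; add k_3 = 3x^{2} + \tfrac{16}{3}xy - \tfrac{1}{6}x - 9y + \tfrac{9}{2} to the basis.

S(h_1,k_3): lcm = x^{2}y. S = -\tfrac{1}{9}xy^{2} + \tfrac{1}{18}xy + \tfrac{13}{3}y^{2} + \tfrac{1}{3}x - \tfrac{13}{6}y - 13.
  leading term xy^{2}: subtract (\tfrac{1}{216}x)·h_2 from -\tfrac{1}{9}xy^{2} + \tfrac{1}{18}xy + \tfrac{13}{3}y^{2} + \tfrac{1}{3}x - \tfrac{13}{6}y - 13 → \tfrac{13}{3}y^{2} - \tfrac{13}{6}y - 13
  leading term y^{2}: subtract (-\tfrac{13}{72})·h_2 from \tfrac{13}{3}y^{2} - \tfrac{13}{6}y - 13 → 0
  remainder 0.

S(h_2,k_3): leading monomials are coprime, so the S-polynomial reduces to 0 (Buchberger's first criterion).
Every S-polynomial of the final basis reduces to 0, so we have a Gröbner basis.
Inter-reduce: drop elements whose leading term is divisible by another's, tail-reduce, and make monic.
Reduced Gröbner basis: {x^{2} + \tfrac{16}{9}xy - \tfrac{1}{18}x - 3y + \tfrac{3}{2}, y^{2} - \tfrac{1}{2}y - 3}.

These coincide, so the ideals are equal.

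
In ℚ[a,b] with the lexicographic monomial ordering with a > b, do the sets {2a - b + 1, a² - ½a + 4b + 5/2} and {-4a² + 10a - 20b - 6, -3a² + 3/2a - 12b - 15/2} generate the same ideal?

Yes, the ideals are equal.

Two ideals are equal iff their reduced Gröbner bases coincide (the reduced basis is unique for a fixed ordering).
Buchberger on the first generating set:
f_1 = 2a - b + 1, LT = a.
f_2 = a² - ½a + 4b + 5/2, LT = a².

S(f_1,f_2): lcm = a². S = -½ab + a - 4b - 5/2.
  leading term ab: subtract (-¼b)·f_1 from -½ab + a - 4b - 5/2 → a - ¼b² - 15/4b - 5/2
  leading term a: subtract (½)·f_1 from a - ¼b² - 15/4b - 5/2 → -¼b² - 13/4b - 3
  leading term b²: no divisor's leading term divides it; move -¼b² to the remainder.
  leading term b: no divisor's leading term divides it; move -13/4b to the remainder.
  leading term 1: no divisor's leading term divides it; move -3 to the remainder.
  remainder -¼b² - 13/4b - 3 ≠ 0; add g_3 = -¼b² - 13/4b - 3 to the basis.

S(f_1,g_3): leading monomials are coprime, so the S-polynomial reduces to 0 (Buchberger's first criterion).
S(f_2,g_3): leading monomials are coprime, so the S-polynomial reduces to 0 (Buchberger's first criterion).
Every S-polynomial of the final basis reduces to 0, so we have a Gröbner basis.
Inter-reduce: drop elements whose leading term is divisible by another's, tail-reduce, and make monic.
Reduced Gröbner basis: {a - ½b + ½, b² + 13b + 12}.

Buchberger on the second generating set:
h_1 = -4a² + 10a - 20b - 6, LT = a².
h_2 = -3a² + 3/2a - 12b - 15/2, LT = a².

S(h_1,h_2): lcm = a². S = -2a + b - 1.
  leading term a: no divisor's leading term divides it; move -2a to the remainder.
  leading term b: no divisor's leading term divides it; move b to the remainder.
  leading term 1: no divisor's leading term divides it; move -1 to the remainder.
  remainder -2a + b - 1 ≠ 0; add k_3 = -2a + b - 1 to the basis.

S(h_1,k_3): lcm = a². S = ½ab - 3a + 5b + 3/2.
  leading term ab: subtract (-¼b)·k_3 from ½ab - 3a + 5b + 3/2 → -3a + ¼b² + 19/4b + 3/2
  leading term a: subtract (3/2)·k_3 from -3a + ¼b² + 19/4b + 3/2 → ¼b² + 13/4b + 3
  leading term b²: no divisor's leading term divides it; move ¼b² to the remainder.
  leading term b: no divisor's leading term divides it; move 13/4b to the remainder.
  leading term 1: no divisor's leading term divides it; move 3 to the remainder.
  remainder ¼b² + 13/4b + 3 ≠ 0; add k_4 = ¼b² + 13/4b + 3 to the basis.

S(h_2,k_3): lcm = a². S = ½ab - a + 4b + 5/2.
  leading term ab: subtract (-¼b)·k_3 from ½ab - a + 4b + 5/2 → -a + ¼b² + 15/4b + 5/2
  leading term a: subtract (½)·k_3 from -a + ¼b² + 15/4b + 5/2 → ¼b² + 13/4b + 3
  leading term b²: subtract (1)·k_4 from ¼b² + 13/4b + 3 → 0
  remainder 0.

S(h_1,k_4): leading monomials are coprime, so the S-polynomial reduces to 0 (Buchberger's first criterion).
S(h_2,k_4): leading monomials are coprime, so the S-polynomial reduces to 0 (Buchberger's first criterion).
S(k_3,k_4): leading monomials are coprime, so the S-polynomial reduces to 0 (Buchberger's first criterion).
Every S-polynomial of the final basis reduces to 0, so we have a Gröbner basis.
Inter-reduce: drop elements whose leading term is divisible by another's, tail-reduce, and make monic.
Reduced Gröbner basis: {a - ½b + ½, b² + 13b + 12}.

These coincide, so the ideals are equal.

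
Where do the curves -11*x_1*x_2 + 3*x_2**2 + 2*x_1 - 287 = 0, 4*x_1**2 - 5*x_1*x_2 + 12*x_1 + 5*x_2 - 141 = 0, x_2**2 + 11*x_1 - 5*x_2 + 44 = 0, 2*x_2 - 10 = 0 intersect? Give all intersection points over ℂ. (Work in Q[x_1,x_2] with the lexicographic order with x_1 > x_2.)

{(-4, 5)}

Compute a lex Gröbner basis by Buchberger's algorithm.
f_1 = -11*x_1*x_2 + 2*x_1 + 3*x_2**2 - 287, LT = x_1*x_2.
f_2 = 4*x_1**2 - 5*x_1*x_2 + 12*x_1 + 5*x_2 - 141, LT = x_1**2.
f_3 = 11*x_1 + x_2**2 - 5*x_2 + 44, LT = x_1.
f_4 = 2*x_2 - 10, LT = x_2.

The S-polynomials (S(f_1,f_2), S(f_1,f_3), S(f_1,f_4), S(f_2,f_3), S(f_2,f_4), S(f_3,f_4)) all reduce to 0 modulo the current basis, so we have a Gröbner basis.
Inter-reduce: drop elements whose leading term is divisible by another's, tail-reduce, and make monic.
Reduced Gröbner basis: {x_1 + 4, x_2 - 5}.

A lex Gröbner basis eliminates variables successively. Here x_2 - 5 depends only on x_2, with roots {5}; lifting each root through the earlier basis elements recovers the full solutions.
  x_2 = 5: the earlier basis element becomes x_1 + 4 = 0, giving x_1 = -4 — point (-4, 5).
Each listed point satisfies every original equation (direct substitution).
This is the nonlinear analogue of row-reducing a linear system.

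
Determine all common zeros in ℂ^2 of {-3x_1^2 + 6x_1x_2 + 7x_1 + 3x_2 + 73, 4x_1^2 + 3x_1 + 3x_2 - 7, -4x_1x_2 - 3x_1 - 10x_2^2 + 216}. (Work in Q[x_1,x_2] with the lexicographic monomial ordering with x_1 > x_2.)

Compute a lex Gröbner basis by Buchberger's algorithm.
f_1 = -3x_1^2 + 6x_1x_2 + 7x_1 + 3x_2 + 73, LT = x_1^2.
f_2 = 4x_1^2 + 3x_1 + 3x_2 - 7, LT = x_1^2.
f_3 = -4x_1x_2 - 3x_1 - 10x_2^2 + 216, LT = x_1x_2.

S(f_1,f_2): lcm = x_1^2. S = -2x_1x_2 - 37/12x_1 - 7/4x_2 - 271/12.
  reduce S modulo (f_1, f_2, f_3):
  remainder -19/12x_1 + 5x_2^2 - 7/4x_2 - 1567/12 ≠ 0; add h_4 = -19/12x_1 + 5x_2^2 - 7/4x_2 - 1567/12 to the basis.

S(f_1,f_3): lcm = x_1^2x_2. S = -3/4x_1^2 - 9/2x_1x_2^2 - 7/3x_1x_2 + 54x_1 - x_2^2 - 73/3x_2.
  reduce S modulo (f_1, f_2, f_3, h_4):
  remainder 45/4x_2^3 + 151603/912x_2^2 - 595013/1824x_2 - 2663405/608 ≠ 0; add h_5 = 45/4x_2^3 + 151603/912x_2^2 - 595013/1824x_2 - 2663405/608 to the basis.

S(f_2,f_3): lcm = x_1^2x_2. S = -3/4x_1^2 - 5/2x_1x_2^2 + 3/4x_1x_2 + 54x_1 + 3/4x_2^2 - 7/4x_2.
  reduce S modulo (f_1, f_2, f_3, h_4, h_5):
  remainder 278753/4104x_2^2 - 107425/8208x_2 - 4824925/2736 ≠ 0; add h_6 = 278753/4104x_2^2 - 107425/8208x_2 - 4824925/2736 to the basis.

S(f_1,h_4): lcm = x_1^2. S = 60/19x_1x_2^2 - 59/19x_1x_2 - 4834/57x_1 - x_2 - 73/3.
  reduce S modulo (f_1, f_2, f_3, h_4, h_5, h_6):
  remainder 3238989/557506x_2 + 16194945/557506 ≠ 0; add h_7 = 3238989/557506x_2 + 16194945/557506 to the basis.

The other S-polynomials (S(f_2,h_4), S(f_3,h_4), S(f_1,h_5), S(f_2,h_5), S(f_3,h_5), S(h_4,h_5), S(f_1,h_6), S(f_2,h_6), S(f_3,h_6), S(h_4,h_6), S(h_5,h_6), S(f_1,h_7), S(f_2,h_7), S(f_3,h_7), S(h_4,h_7), S(h_5,h_7), S(h_6,h_7)) all reduce to 0 modulo the current basis, so we have a Gröbner basis.
Inter-reduce: drop elements whose leading term is divisible by another's, tail-reduce, and make monic.
Reduced Gröbner basis: {x_1 - 2, x_2 + 5}.

From the last basis element, x_2 + 5 = 0, so x_2 takes values in {-5}. Each choice, substituted upward through the basis, yields the corresponding point(s) of the solution set.
  x_2 = -5: the earlier basis element becomes x_1 - 2 = 0, giving x_1 = 2 — point (2, -5).
This is the nonlinear analogue of row-reducing a linear system.

{(2, -5)}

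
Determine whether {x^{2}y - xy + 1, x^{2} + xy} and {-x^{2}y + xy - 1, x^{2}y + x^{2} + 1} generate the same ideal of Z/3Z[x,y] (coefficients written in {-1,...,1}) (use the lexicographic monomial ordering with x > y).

Two ideals are equal iff their reduced Gröbner bases coincide (the reduced basis is unique for a fixed ordering).
Buchberger on the first generating set:
f_1 = x^{2}y - xy + 1, LT = x^{2}y.
f_2 = x^{2} + xy, LT = x^{2}.

S(f_1,f_2): lcm = x^{2}y. S = -xy^{2} - xy + 1.
  leading term xy^{2}: no divisor's leading term divides it; move -xy^{2} to the remainder.
  leading term xy: no divisor's leading term divides it; move -xy to the remainder.
  leading term 1: no divisor's leading term divides it; move 1 to the remainder.
  remainder -xy^{2} - xy + 1 ≠ 0; add g_3 = -xy^{2} - xy + 1 to the basis.

S(f_1,g_3): lcm = x^{2}y^{2}. S = -x^{2}y - xy^{2} + x + y.
  leading term x^{2}y: subtract (-1)·f_1 from -x^{2}y - xy^{2} + x + y → -xy^{2} - xy + x + y + 1
  leading term xy^{2}: subtract (1)·g_3 from -xy^{2} - xy + x + y + 1 → x + y
  leading term x: no divisor's leading term divides it; move x to the remainder.
  leading term y: no divisor's leading term divides it; move y to the remainder.
  remainder x + y ≠ 0; add g_4 = x + y to the basis.

S(g_3,g_4): lcm = xy^{2}. S = xy - y^{3} - 1.
  leading term xy: subtract (y)·g_4 from xy - y^{3} - 1 → -y^{3} - y^{2} - 1
  leading term y^{3}: no divisor's leading term divides it; move -y^{3} to the remainder.
  leading term y^{2}: no divisor's leading term divides it; move -y^{2} to the remainder.
  leading term 1: no divisor's leading term divides it; move -1 to the remainder.
  remainder -y^{3} - y^{2} - 1 ≠ 0; add g_5 = -y^{3} - y^{2} - 1 to the basis.

The other S-polynomials (S(f_2,g_3), S(f_1,g_4), S(f_2,g_4), S(f_1,g_5), S(f_2,g_5), S(g_3,g_5), S(g_4,g_5)) all reduce to 0 modulo the current basis, so we have a Gröbner basis.
Inter-reduce: drop elements whose leading term is divisible by another's, tail-reduce, and make monic.
Reduced Gröbner basis: {x + y, y^{3} + y^{2} + 1}.

Buchberger on the second generating set:
h_1 = -x^{2}y + xy - 1, LT = x^{2}y.
h_2 = x^{2}y + x^{2} + 1, LT = x^{2}y.

S(h_1,h_2): lcm = x^{2}y. S = -x^{2} - xy.
  leading term x^{2}: no divisor's leading term divides it; move -x^{2} to the remainder.
  leading term xy: no divisor's leading term divides it; move -xy to the remainder.
  remainder -x^{2} - xy ≠ 0; add k_3 = -x^{2} - xy to the basis.

S(h_1,k_3): lcm = x^{2}y. S = -xy^{2} - xy + 1.
  leading term xy^{2}: no divisor's leading term divides it; move -xy^{2} to the remainder.
  leading term xy: no divisor's leading term divides it; move -xy to the remainder.
  leading term 1: no divisor's leading term divides it; move 1 to the remainder.
  remainder -xy^{2} - xy + 1 ≠ 0; add k_4 = -xy^{2} - xy + 1 to the basis.

S(h_1,k_4): lcm = x^{2}y^{2}. S = -x^{2}y - xy^{2} + x + y.
  leading term x^{2}y: subtract (1)·h_1 from -x^{2}y - xy^{2} + x + y → -xy^{2} - xy + x + y + 1
  leading term xy^{2}: subtract (1)·k_4 from -xy^{2} - xy + x + y + 1 → x + y
  leading term x: no divisor's leading term divides it; move x to the remainder.
  leading term y: no divisor's leading term divides it; move y to the remainder.
  remainder x + y ≠ 0; add k_5 = x + y to the basis.

S(k_4,k_5): lcm = xy^{2}. S = xy - y^{3} - 1.
  leading term xy: subtract (y)·k_5 from xy - y^{3} - 1 → -y^{3} - y^{2} - 1
  leading term y^{3}: no divisor's leading term divides it; move -y^{3} to the remainder.
  leading term y^{2}: no divisor's leading term divides it; move -y^{2} to the remainder.
  leading term 1: no divisor's leading term divides it; move -1 to the remainder.
  remainder -y^{3} - y^{2} - 1 ≠ 0; add k_6 = -y^{3} - y^{2} - 1 to the basis.

The other S-polynomials (S(h_2,k_3), S(h_2,k_4), S(k_3,k_4), S(h_1,k_5), S(h_2,k_5), S(k_3,k_5), S(h_1,k_6), S(h_2,k_6), S(k_3,k_6), S(k_4,k_6), S(k_5,k_6)) all reduce to 0 modulo the current basis, so we have a Gröbner basis.
Inter-reduce: drop elements whose leading term is divisible by another's, tail-reduce, and make monic.
Reduced Gröbner basis: {x + y, y^{3} + y^{2} + 1}.

These coincide, so the ideals are equal.

Yes, the ideals are equal.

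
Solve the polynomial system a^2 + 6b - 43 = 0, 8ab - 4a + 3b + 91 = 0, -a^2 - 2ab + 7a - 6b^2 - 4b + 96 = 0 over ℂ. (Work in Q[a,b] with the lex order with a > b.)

{(-5, 3)}

Compute a lex Gröbner basis by Buchberger's algorithm.
f_1 = a^2 + 6b - 43, LT = a^2.
f_2 = 8ab - 4a + 3b + 91, LT = ab.
f_3 = -a^2 - 2ab + 7a - 6b^2 - 4b + 96, LT = a^2.

S(f_1,f_2): lcm = a^2b. S = 1/2a^2 - 3/8ab - 91/8a + 6b^2 - 43b.
  leading term a^2: subtract (1/2)·f_1 from 1/2a^2 - 3/8ab - 91/8a + 6b^2 - 43b → -3/8ab - 91/8a + 6b^2 - 46b + 43/2
  leading term ab: subtract (-3/64)·f_2 from -3/8ab - 91/8a + 6b^2 - 46b + 43/2 → -185/16a + 6b^2 - 2935/64b + 1649/64
  leading term a: no divisor's leading term divides it; move -185/16a to the remainder.
  leading term b^2: no divisor's leading term divides it; move 6b^2 to the remainder.
  leading term b: no divisor's leading term divides it; move -2935/64b to the remainder.
  leading term 1: no divisor's leading term divides it; move 1649/64 to the remainder.
  remainder -185/16a + 6b^2 - 2935/64b + 1649/64 ≠ 0; add h_4 = -185/16a + 6b^2 - 2935/64b + 1649/64 to the basis.

S(f_1,f_3): lcm = a^2. S = -2ab + 7a - 6b^2 + 2b + 53.
  leading term ab: subtract (-1/4)·f_2 from -2ab + 7a - 6b^2 + 2b + 53 → 6a - 6b^2 + 11/4b + 303/4
  leading term a: subtract (-96/185)·h_4 from 6a - 6b^2 + 11/4b + 303/4 → -534/185b^2 - 3115/148b + 65949/740
  leading term b^2: no divisor's leading term divides it; move -534/185b^2 to the remainder.
  leading term b: no divisor's leading term divides it; move -3115/148b to the remainder.
  leading term 1: no divisor's leading term divides it; move 65949/740 to the remainder.
  remainder -534/185b^2 - 3115/148b + 65949/740 ≠ 0; add h_5 = -534/185b^2 - 3115/148b + 65949/740 to the basis.

S(f_2,f_3): lcm = a^2b. S = -1/2a^2 - 2ab^2 + 59/8ab + 91/8a - 6b^3 - 4b^2 + 96b.
  leading term a^2: subtract (-1/2)·f_1 from -1/2a^2 - 2ab^2 + 59/8ab + 91/8a - 6b^3 - 4b^2 + 96b → -2ab^2 + 59/8ab + 91/8a - 6b^3 - 4b^2 + 99b - 43/2
  leading term ab^2: subtract (-1/4b)·f_2 from -2ab^2 + 59/8ab + 91/8a - 6b^3 - 4b^2 + 99b - 43/2 → 51/8ab + 91/8a - 6b^3 - 13/4b^2 + 487/4b - 43/2
  leading term ab: subtract (51/64)·f_2 from 51/8ab + 91/8a - 6b^3 - 13/4b^2 + 487/4b - 43/2 → 233/16a - 6b^3 - 13/4b^2 + 7639/64b - 6017/64
  leading term a: subtract (-233/185)·h_4 from 233/16a - 6b^3 - 13/4b^2 + 7639/64b - 6017/64 → -6b^3 + 3187/740b^2 + 9117/148b - 22779/370
  leading term b^3: subtract (185/89b)·h_5 from -6b^3 + 3187/740b^2 + 9117/148b - 22779/370 → 17781/370b^2 - 4575/37b - 22779/370
  leading term b^2: subtract (-5927/356)·h_5 from 17781/370b^2 - 4575/37b - 22779/370 → -7585/16b + 22755/16
  leading term b: no divisor's leading term divides it; move -7585/16b to the remainder.
  leading term 1: no divisor's leading term divides it; move 22755/16 to the remainder.
  remainder -7585/16b + 22755/16 ≠ 0; add h_6 = -7585/16b + 22755/16 to the basis.

The other S-polynomials (S(f_1,h_4), S(f_2,h_4), S(f_3,h_4), S(f_1,h_5), S(f_2,h_5), S(f_3,h_5), S(h_4,h_5), S(f_1,h_6), S(f_2,h_6), S(f_3,h_6), S(h_4,h_6), S(h_5,h_6)) all reduce to 0 modulo the current basis, so we have a Gröbner basis.
Inter-reduce: drop elements whose leading term is divisible by another's, tail-reduce, and make monic.
Reduced Gröbner basis: {a + 5, b - 3}.

Since the basis is lex-ordered, b - 3 is univariate in b. Its roots are {3}. Back-substituting each root into the other basis elements fixes the other coordinates.
  b = 3: the earlier basis element becomes a + 5 = 0, giving a = -5 — point (-5, 3).
Each listed point satisfies every original equation (direct substitution).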